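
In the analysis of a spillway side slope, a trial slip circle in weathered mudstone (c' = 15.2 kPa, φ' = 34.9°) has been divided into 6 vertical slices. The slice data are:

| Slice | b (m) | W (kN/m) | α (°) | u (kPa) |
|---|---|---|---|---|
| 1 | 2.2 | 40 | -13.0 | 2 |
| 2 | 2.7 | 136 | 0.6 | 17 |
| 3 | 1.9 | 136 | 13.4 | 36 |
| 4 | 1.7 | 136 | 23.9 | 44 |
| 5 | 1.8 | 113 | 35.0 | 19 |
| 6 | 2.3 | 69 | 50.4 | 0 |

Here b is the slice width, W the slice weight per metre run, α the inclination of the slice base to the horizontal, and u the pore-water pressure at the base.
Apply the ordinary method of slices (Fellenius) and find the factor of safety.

FS = 2.27

Ordinary method of slices: FS = Σ[c'·Δl_i + (W_i cosα_i − u_i·Δl_i)·tanφ'] / Σ W_i sinα_i, with Δl_i = b_i / cosα_i.
Slice 1: Δl = 2.2/cos(-13.0°) = 2.258 m; N'_1 = 40·cos(-13.0°) − 2·2.258 = 34.5; c'Δl = 34.32; W sinα = -9.0
Slice 2: Δl = 2.7/cos0.6° = 2.700 m; N'_2 = 136·cos0.6° − 17·2.700 = 90.1; c'Δl = 41.04; W sinα = 1.4
Slice 3: Δl = 1.9/cos13.4° = 1.953 m; N'_3 = 136·cos13.4° − 36·1.953 = 62.0; c'Δl = 29.69; W sinα = 31.5
Slice 4: Δl = 1.7/cos23.9° = 1.859 m; N'_4 = 136·cos23.9° − 44·1.859 = 42.5; c'Δl = 28.26; W sinα = 55.1
Slice 5: Δl = 1.8/cos35.0° = 2.197 m; N'_5 = 113·cos35.0° − 19·2.197 = 50.8; c'Δl = 33.40; W sinα = 64.8
Slice 6: Δl = 2.3/cos50.4° = 3.608 m; N'_6 = 69·cos50.4° − 0·3.608 = 44.0; c'Δl = 54.85; W sinα = 53.2
Σc'Δl = 221.6 kN/m; ΣN' = 323.9 kN/m; ΣW sinα = 197.0 kN/m
Resisting = 221.6 + 323.9·tan34.9° = 221.6 + 225.9 = 447.5 kN/m
FS = 447.5 / 197.0 = 2.271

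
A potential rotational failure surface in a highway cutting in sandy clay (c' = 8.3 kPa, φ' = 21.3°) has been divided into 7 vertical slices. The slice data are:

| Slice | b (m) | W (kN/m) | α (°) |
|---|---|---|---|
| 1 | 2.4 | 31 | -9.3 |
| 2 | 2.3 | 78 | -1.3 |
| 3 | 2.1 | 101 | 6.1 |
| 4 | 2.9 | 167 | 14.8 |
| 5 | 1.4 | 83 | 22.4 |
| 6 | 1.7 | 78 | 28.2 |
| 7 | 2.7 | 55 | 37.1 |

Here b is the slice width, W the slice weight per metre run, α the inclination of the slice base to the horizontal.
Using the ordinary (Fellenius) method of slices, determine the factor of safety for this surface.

FS = 2.41

Ordinary method of slices: FS = Σ[c'·Δl_i + (W_i cosα_i)·tanφ'] / Σ W_i sinα_i, with Δl_i = b_i / cosα_i.
Slice 1: Δl = 2.4/cos(-9.3°) = 2.432 m; N'_1 = 31·cos(-9.3°) = 30.6; c'Δl = 20.19; W sinα = -5.0
Slice 2: Δl = 2.3/cos(-1.3°) = 2.301 m; N'_2 = 78·cos(-1.3°) = 78.0; c'Δl = 19.09; W sinα = -1.8
Slice 3: Δl = 2.1/cos6.1° = 2.112 m; N'_3 = 101·cos6.1° = 100.4; c'Δl = 17.53; W sinα = 10.7
Slice 4: Δl = 2.9/cos14.8° = 3.000 m; N'_4 = 167·cos14.8° = 161.5; c'Δl = 24.90; W sinα = 42.7
Slice 5: Δl = 1.4/cos22.4° = 1.514 m; N'_5 = 83·cos22.4° = 76.7; c'Δl = 12.57; W sinα = 31.6
Slice 6: Δl = 1.7/cos28.2° = 1.929 m; N'_6 = 78·cos28.2° = 68.7; c'Δl = 16.01; W sinα = 36.9
Slice 7: Δl = 2.7/cos37.1° = 3.385 m; N'_7 = 55·cos37.1° = 43.9; c'Δl = 28.10; W sinα = 33.2
Σc'Δl = 138.4 kN/m; ΣN' = 559.8 kN/m; ΣW sinα = 148.3 kN/m
Resisting = 138.4 + 559.8·tan21.3° = 138.4 + 218.3 = 356.6 kN/m
FS = 356.6 / 148.3 = 2.405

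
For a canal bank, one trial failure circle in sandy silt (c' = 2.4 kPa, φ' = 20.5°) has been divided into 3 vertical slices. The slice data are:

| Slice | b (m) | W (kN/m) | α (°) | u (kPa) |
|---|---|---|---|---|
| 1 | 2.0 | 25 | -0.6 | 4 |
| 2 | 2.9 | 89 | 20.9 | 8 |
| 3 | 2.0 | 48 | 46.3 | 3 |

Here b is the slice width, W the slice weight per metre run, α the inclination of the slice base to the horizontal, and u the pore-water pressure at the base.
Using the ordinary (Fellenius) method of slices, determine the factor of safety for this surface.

Ordinary method of slices: FS = Σ[c'·Δl_i + (W_i cosα_i − u_i·Δl_i)·tanφ'] / Σ W_i sinα_i, with Δl_i = b_i / cosα_i.
Slice 1: Δl = 2.0/cos(-0.6°) = 2.000 m; N'_1 = 25·cos(-0.6°) − 4·2.000 = 17.0; c'Δl = 4.80; W sinα = -0.3
Slice 2: Δl = 2.9/cos20.9° = 3.104 m; N'_2 = 89·cos20.9° − 8·3.104 = 58.3; c'Δl = 7.45; W sinα = 31.7
Slice 3: Δl = 2.0/cos46.3° = 2.895 m; N'_3 = 48·cos46.3° − 3·2.895 = 24.5; c'Δl = 6.95; W sinα = 34.7
Σc'Δl = 19.2 kN/m; ΣN' = 99.8 kN/m; ΣW sinα = 66.2 kN/m
Resisting = 19.2 + 99.8·tan20.5° = 19.2 + 37.3 = 56.5 kN/m
FS = 56.5 / 66.2 = 0.854

FS = 0.85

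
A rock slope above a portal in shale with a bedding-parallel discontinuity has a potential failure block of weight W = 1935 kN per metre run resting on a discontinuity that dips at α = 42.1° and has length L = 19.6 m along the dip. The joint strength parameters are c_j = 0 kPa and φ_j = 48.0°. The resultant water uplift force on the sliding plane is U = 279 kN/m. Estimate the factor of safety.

Resolving the block weight along and normal to the plane and applying the Mohr–Coulomb strength on the joint:
N' = W cosα − U = 1935·cos42.1° − 279 = 1156.7 kN/m
Driving force T = W sinα = 1935·sin42.1° = 1297.3 kN/m
Resisting force R = c_j·L + N'·tanφ_j = 0·19.6 + 1156.7·tan48.0° = 0.0 + 1284.7 = 1284.7 kN/m
FS = R / T = 1284.7 / 1297.3 = 0.990

FS = 0.99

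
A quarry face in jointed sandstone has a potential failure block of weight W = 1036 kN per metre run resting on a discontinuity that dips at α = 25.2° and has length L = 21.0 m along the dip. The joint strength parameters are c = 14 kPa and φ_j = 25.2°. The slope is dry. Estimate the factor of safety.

FS = 1.67

Resolving the block weight along and normal to the plane and applying the Mohr–Coulomb strength on the joint:
N' = W cosα = 1036·cos25.2° = 937.4 kN/m
Driving force T = W sinα = 1036·sin25.2° = 441.1 kN/m
Resisting force R = c·L + N'·tanφ_j = 14·21.0 + 937.4·tan25.2° = 294.0 + 441.1 = 735.1 kN/m
FS = R / T = 735.1 / 441.1 = 1.667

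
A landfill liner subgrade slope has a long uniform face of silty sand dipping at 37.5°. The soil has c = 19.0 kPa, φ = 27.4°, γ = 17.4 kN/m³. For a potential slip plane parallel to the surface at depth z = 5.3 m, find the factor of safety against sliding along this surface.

For an infinite slope with a slip plane parallel to the surface (no pore pressure): FS = [c + γz cos²β tanφ] / [γz sinβ cosβ].
γz = 17.4·5.3 = 92.22 kN/m²
Numerator = 19.0 + 92.22·cos²37.5°·tan27.4° = 19.0 + 92.22·0.6294·0.5184 = 49.087 kPa
Denominator = 92.22·sin37.5°·cos37.5° = 92.22·0.6088·0.7934 = 44.539 kPa
FS = 49.087 / 44.539 = 1.102

FS = 1.10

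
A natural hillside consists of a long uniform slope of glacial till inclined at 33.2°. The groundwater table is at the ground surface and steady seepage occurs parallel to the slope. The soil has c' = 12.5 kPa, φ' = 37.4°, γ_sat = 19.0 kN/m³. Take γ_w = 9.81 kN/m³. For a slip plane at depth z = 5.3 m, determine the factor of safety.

FS = 0.84

With seepage parallel to the slope and the water table at the surface, the effective normal stress on the slip plane uses the buoyant unit weight γ' = γ_sat − γ_w while the driving shear stress uses γ_sat:
FS = [c' + γ' z cos²β tanφ'] / [γ_sat z sinβ cosβ]
γ' = 19.0 − 9.81 = 9.19 kN/m³
Numerator = 12.5 + 9.19·5.3·cos²33.2°·tan37.4° = 12.5 + 9.19·5.3·0.7002·0.7646 = 38.574 kPa
Denominator = 19.0·5.3·sin33.2°·cos33.2° = 19.0·5.3·0.5476·0.8368 = 46.139 kPa
FS = 38.574 / 46.139 = 0.836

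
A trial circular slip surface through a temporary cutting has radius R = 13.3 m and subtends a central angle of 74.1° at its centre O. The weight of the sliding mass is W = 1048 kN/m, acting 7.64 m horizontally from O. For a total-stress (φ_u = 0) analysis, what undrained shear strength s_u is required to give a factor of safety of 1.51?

s_u = 52.8 kPa

FS = s_u·L_a·R / (W·d), so s_u = FS·W·d / (L_a·R).
Arc length L_a = R·θ = 13.3·(74.1°·π/180) = 13.3·1.2933 = 17.20 m
s_u = 1.51·1048·7.64 / (17.20·13.3) = 12090.1 / 228.77 = 52.85 kPa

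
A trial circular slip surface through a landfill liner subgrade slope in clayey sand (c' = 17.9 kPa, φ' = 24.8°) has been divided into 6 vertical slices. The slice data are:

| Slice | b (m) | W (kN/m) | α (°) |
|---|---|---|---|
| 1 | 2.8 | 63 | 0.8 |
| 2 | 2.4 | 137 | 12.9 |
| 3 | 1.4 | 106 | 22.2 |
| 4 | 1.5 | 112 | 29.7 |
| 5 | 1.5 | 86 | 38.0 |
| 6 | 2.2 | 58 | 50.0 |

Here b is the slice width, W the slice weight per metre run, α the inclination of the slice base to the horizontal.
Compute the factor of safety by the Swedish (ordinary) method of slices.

FS = 2.13

Ordinary method of slices: FS = Σ[c'·Δl_i + (W_i cosα_i)·tanφ'] / Σ W_i sinα_i, with Δl_i = b_i / cosα_i.
Slice 1: Δl = 2.8/cos0.8° = 2.800 m; N'_1 = 63·cos0.8° = 63.0; c'Δl = 50.12; W sinα = 0.9
Slice 2: Δl = 2.4/cos12.9° = 2.462 m; N'_2 = 137·cos12.9° = 133.5; c'Δl = 44.07; W sinα = 30.6
Slice 3: Δl = 1.4/cos22.2° = 1.512 m; N'_3 = 106·cos22.2° = 98.1; c'Δl = 27.07; W sinα = 40.1
Slice 4: Δl = 1.5/cos29.7° = 1.727 m; N'_4 = 112·cos29.7° = 97.3; c'Δl = 30.91; W sinα = 55.5
Slice 5: Δl = 1.5/cos38.0° = 1.904 m; N'_5 = 86·cos38.0° = 67.8; c'Δl = 34.07; W sinα = 52.9
Slice 6: Δl = 2.2/cos50.0° = 3.423 m; N'_6 = 58·cos50.0° = 37.3; c'Δl = 61.26; W sinα = 44.4
Σc'Δl = 247.5 kN/m; ΣN' = 497.0 kN/m; ΣW sinα = 224.4 kN/m
Resisting = 247.5 + 497.0·tan24.8° = 247.5 + 229.7 = 477.2 kN/m
FS = 477.2 / 224.4 = 2.127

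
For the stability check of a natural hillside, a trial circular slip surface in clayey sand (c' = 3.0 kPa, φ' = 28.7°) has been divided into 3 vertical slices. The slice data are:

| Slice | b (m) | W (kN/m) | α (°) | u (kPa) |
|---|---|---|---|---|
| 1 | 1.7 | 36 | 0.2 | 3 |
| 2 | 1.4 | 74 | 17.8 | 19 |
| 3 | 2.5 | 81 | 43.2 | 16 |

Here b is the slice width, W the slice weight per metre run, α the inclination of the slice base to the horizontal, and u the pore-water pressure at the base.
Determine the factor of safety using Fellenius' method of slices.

FS = 0.80

Ordinary method of slices: FS = Σ[c'·Δl_i + (W_i cosα_i − u_i·Δl_i)·tanφ'] / Σ W_i sinα_i, with Δl_i = b_i / cosα_i.
Slice 1: Δl = 1.7/cos0.2° = 1.700 m; N'_1 = 36·cos0.2° − 3·1.700 = 30.9; c'Δl = 5.10; W sinα = 0.1
Slice 2: Δl = 1.4/cos17.8° = 1.470 m; N'_2 = 74·cos17.8° − 19·1.470 = 42.5; c'Δl = 4.41; W sinα = 22.6
Slice 3: Δl = 2.5/cos43.2° = 3.430 m; N'_3 = 81·cos43.2° − 16·3.430 = 4.2; c'Δl = 10.29; W sinα = 55.4
Σc'Δl = 19.8 kN/m; ΣN' = 77.6 kN/m; ΣW sinα = 78.2 kN/m
Resisting = 19.8 + 77.6·tan28.7° = 19.8 + 42.5 = 62.3 kN/m
FS = 62.3 / 78.2 = 0.796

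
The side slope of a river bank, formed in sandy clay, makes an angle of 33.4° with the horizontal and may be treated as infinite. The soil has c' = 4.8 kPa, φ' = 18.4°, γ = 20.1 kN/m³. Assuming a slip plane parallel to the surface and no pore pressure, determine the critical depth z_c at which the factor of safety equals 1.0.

Setting FS = 1.00 in FS = [c' + γz cos²β tanφ'] / [γz sinβ cosβ] and solving for z:
z = c' / [γ cosβ (FS·sinβ − cosβ·tanφ')]
  = 4.8 / [20.1·cos33.4°·(1.00·sin33.4° − cos33.4°·tan18.4°)]
  = 4.8 / [20.1·0.8348·(1.00·0.5505 − 0.8348·0.3327)]
  = 4.8 / 4.5771 = 1.049 m

z_c = 1.05 m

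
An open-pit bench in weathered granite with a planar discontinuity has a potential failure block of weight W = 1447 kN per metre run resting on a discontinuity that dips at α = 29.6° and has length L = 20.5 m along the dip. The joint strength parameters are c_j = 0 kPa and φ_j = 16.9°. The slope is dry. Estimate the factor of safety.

Resolving the block weight along and normal to the plane and applying the Mohr–Coulomb strength on the joint:
N' = W cosα = 1447·cos29.6° = 1258.2 kN/m
Driving force T = W sinα = 1447·sin29.6° = 714.7 kN/m
Resisting force R = c_j·L + N'·tanφ_j = 0·20.5 + 1258.2·tan16.9° = 0.0 + 382.3 = 382.3 kN/m
FS = R / T = 382.3 / 714.7 = 0.535

FS = 0.53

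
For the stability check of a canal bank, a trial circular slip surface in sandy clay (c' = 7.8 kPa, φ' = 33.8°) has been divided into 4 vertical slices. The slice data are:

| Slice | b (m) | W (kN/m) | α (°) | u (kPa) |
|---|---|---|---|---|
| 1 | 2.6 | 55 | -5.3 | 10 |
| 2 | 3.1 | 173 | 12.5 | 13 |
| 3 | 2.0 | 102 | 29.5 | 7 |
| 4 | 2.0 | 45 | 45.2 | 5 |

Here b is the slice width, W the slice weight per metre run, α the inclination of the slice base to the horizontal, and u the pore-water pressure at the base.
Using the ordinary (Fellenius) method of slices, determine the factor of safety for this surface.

FS = 2.18

Ordinary method of slices: FS = Σ[c'·Δl_i + (W_i cosα_i − u_i·Δl_i)·tanφ'] / Σ W_i sinα_i, with Δl_i = b_i / cosα_i.
Slice 1: Δl = 2.6/cos(-5.3°) = 2.611 m; N'_1 = 55·cos(-5.3°) − 10·2.611 = 28.7; c'Δl = 20.37; W sinα = -5.1
Slice 2: Δl = 3.1/cos12.5° = 3.175 m; N'_2 = 173·cos12.5° − 13·3.175 = 127.6; c'Δl = 24.77; W sinα = 37.4
Slice 3: Δl = 2.0/cos29.5° = 2.298 m; N'_3 = 102·cos29.5° − 7·2.298 = 72.7; c'Δl = 17.92; W sinα = 50.2
Slice 4: Δl = 2.0/cos45.2° = 2.838 m; N'_4 = 45·cos45.2° − 5·2.838 = 17.5; c'Δl = 22.14; W sinα = 31.9
Σc'Δl = 85.2 kN/m; ΣN' = 246.5 kN/m; ΣW sinα = 114.5 kN/m
Resisting = 85.2 + 246.5·tan33.8° = 85.2 + 165.0 = 250.2 kN/m
FS = 250.2 / 114.5 = 2.185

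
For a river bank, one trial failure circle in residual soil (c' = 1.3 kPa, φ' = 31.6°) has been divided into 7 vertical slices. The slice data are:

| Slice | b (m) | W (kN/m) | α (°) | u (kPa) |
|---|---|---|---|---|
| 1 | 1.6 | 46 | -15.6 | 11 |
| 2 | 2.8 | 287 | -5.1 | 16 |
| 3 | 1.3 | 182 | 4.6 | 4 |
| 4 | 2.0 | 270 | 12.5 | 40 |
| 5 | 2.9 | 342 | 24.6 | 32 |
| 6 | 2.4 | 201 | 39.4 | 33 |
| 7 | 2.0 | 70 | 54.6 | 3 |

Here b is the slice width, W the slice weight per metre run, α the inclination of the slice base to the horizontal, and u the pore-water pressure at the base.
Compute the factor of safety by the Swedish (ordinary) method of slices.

FS = 1.62

Ordinary method of slices: FS = Σ[c'·Δl_i + (W_i cosα_i − u_i·Δl_i)·tanφ'] / Σ W_i sinα_i, with Δl_i = b_i / cosα_i.
Slice 1: Δl = 1.6/cos(-15.6°) = 1.661 m; N'_1 = 46·cos(-15.6°) − 11·1.661 = 26.0; c'Δl = 2.16; W sinα = -12.4
Slice 2: Δl = 2.8/cos(-5.1°) = 2.811 m; N'_2 = 287·cos(-5.1°) − 16·2.811 = 240.9; c'Δl = 3.65; W sinα = -25.5
Slice 3: Δl = 1.3/cos4.6° = 1.304 m; N'_3 = 182·cos4.6° − 4·1.304 = 176.2; c'Δl = 1.70; W sinα = 14.6
Slice 4: Δl = 2.0/cos12.5° = 2.049 m; N'_4 = 270·cos12.5° − 40·2.049 = 181.7; c'Δl = 2.66; W sinα = 58.4
Slice 5: Δl = 2.9/cos24.6° = 3.189 m; N'_5 = 342·cos24.6° − 32·3.189 = 208.9; c'Δl = 4.15; W sinα = 142.4
Slice 6: Δl = 2.4/cos39.4° = 3.106 m; N'_6 = 201·cos39.4° − 33·3.106 = 52.8; c'Δl = 4.04; W sinα = 127.6
Slice 7: Δl = 2.0/cos54.6° = 3.453 m; N'_7 = 70·cos54.6° − 3·3.453 = 30.2; c'Δl = 4.49; W sinα = 57.1
Σc'Δl = 22.8 kN/m; ΣN' = 916.7 kN/m; ΣW sinα = 362.2 kN/m
Resisting = 22.8 + 916.7·tan31.6° = 22.8 + 563.9 = 586.8 kN/m
FS = 586.8 / 362.2 = 1.620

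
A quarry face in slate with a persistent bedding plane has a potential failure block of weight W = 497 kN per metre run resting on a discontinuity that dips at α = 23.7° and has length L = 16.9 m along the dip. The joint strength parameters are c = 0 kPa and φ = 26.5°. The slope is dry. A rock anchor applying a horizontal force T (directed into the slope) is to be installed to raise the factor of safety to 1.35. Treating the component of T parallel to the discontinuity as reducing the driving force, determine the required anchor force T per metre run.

T = 30 kN/m

Resolving forces along and normal to the sliding plane, with the horizontal anchor force T adding T·sinα to the effective normal force and T·cosα acting up the plane against the driving force:
FS = [cL + (W cosα + T sinα) tanφ] / [W sinα − T cosα]
Without the anchor: N' = 455.1 kN/m, driving T_d = 199.8 kN/m, resisting R = 0·16.9 + 455.1·tan26.5° = 226.9 kN/m, FS = 1.14.
Setting FS = 1.35 and solving for T:
1.35·(199.8 − T cos23.7°) = 226.9 + T sin23.7°·tan26.5°
T·(sin23.7°·tan26.5° + 1.35·cos23.7°) = 1.35·199.8 − 226.9
T·(0.4019·0.4986 + 1.35·0.9157) = 269.7 − 226.9 = 42.8
T·1.4365 = 42.8
T = 29.8 kN/m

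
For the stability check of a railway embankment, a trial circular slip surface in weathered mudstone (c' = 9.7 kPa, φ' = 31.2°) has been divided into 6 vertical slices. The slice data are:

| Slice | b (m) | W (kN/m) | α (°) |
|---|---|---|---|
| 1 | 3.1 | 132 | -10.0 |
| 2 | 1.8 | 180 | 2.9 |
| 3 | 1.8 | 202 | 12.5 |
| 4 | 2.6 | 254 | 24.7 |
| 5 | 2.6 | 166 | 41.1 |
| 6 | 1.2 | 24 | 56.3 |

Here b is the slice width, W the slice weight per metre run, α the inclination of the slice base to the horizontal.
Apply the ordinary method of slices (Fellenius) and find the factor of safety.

FS = 2.56

Ordinary method of slices: FS = Σ[c'·Δl_i + (W_i cosα_i)·tanφ'] / Σ W_i sinα_i, with Δl_i = b_i / cosα_i.
Slice 1: Δl = 3.1/cos(-10.0°) = 3.148 m; N'_1 = 132·cos(-10.0°) = 130.0; c'Δl = 30.53; W sinα = -22.9
Slice 2: Δl = 1.8/cos2.9° = 1.802 m; N'_2 = 180·cos2.9° = 179.8; c'Δl = 17.48; W sinα = 9.1
Slice 3: Δl = 1.8/cos12.5° = 1.844 m; N'_3 = 202·cos12.5° = 197.2; c'Δl = 17.88; W sinα = 43.7
Slice 4: Δl = 2.6/cos24.7° = 2.862 m; N'_4 = 254·cos24.7° = 230.8; c'Δl = 27.76; W sinα = 106.1
Slice 5: Δl = 2.6/cos41.1° = 3.450 m; N'_5 = 166·cos41.1° = 125.1; c'Δl = 33.47; W sinα = 109.1
Slice 6: Δl = 1.2/cos56.3° = 2.163 m; N'_6 = 24·cos56.3° = 13.3; c'Δl = 20.98; W sinα = 20.0
Σc'Δl = 148.1 kN/m; ΣN' = 876.1 kN/m; ΣW sinα = 265.1 kN/m
Resisting = 148.1 + 876.1·tan31.2° = 148.1 + 530.6 = 678.7 kN/m
FS = 678.7 / 265.1 = 2.560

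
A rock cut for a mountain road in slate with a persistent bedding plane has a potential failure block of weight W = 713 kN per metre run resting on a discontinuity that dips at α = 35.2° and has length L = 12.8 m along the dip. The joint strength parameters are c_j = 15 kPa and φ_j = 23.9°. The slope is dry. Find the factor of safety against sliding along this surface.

Resolving the block weight along and normal to the plane and applying the Mohr–Coulomb strength on the joint:
N' = W cosα = 713·cos35.2° = 582.6 kN/m
Driving force T = W sinα = 713·sin35.2° = 411.0 kN/m
Resisting force R = c_j·L + N'·tanφ_j = 15·12.8 + 582.6·tan23.9° = 192.0 + 258.2 = 450.2 kN/m
FS = R / T = 450.2 / 411.0 = 1.095

FS = 1.10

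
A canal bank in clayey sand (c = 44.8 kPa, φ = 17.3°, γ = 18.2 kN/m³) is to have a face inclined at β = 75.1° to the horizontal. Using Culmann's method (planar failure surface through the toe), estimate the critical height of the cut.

H_c = 19.45 m

Culmann's analysis gives the critical failure plane at α_cr = (β + φ)/2 = (75.1 + 17.3)/2 = 46.2°, and the critical height
H_c = (4c/γ) · sinβ cosφ / [1 − cos(β − φ)]
    = (4·44.8/18.2) · sin75.1°·cos17.3° / [1 − cos(57.8°)]
    = 9.846 · 0.9664·0.9548 / [1 − 0.5329]
    = 9.846 · 0.9227 / 0.4671
    = 19.45 m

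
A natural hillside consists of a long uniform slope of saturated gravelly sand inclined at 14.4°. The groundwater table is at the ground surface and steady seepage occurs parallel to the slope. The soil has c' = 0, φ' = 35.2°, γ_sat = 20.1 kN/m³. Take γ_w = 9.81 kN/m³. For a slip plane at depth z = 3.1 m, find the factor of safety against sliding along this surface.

With seepage parallel to the slope and the water table at the surface, the effective normal stress on the slip plane uses the buoyant unit weight γ' = γ_sat − γ_w while the driving shear stress uses γ_sat:
FS = [c' + γ' z cos²β tanφ'] / [γ_sat z sinβ cosβ]
(For c' = 0 this reduces to FS = (γ'/γ_sat)·tanφ'/tanβ.)
γ' = 20.1 − 9.81 = 10.29 kN/m³
Numerator = 0.0 + 10.29·3.1·cos²14.4°·tan35.2° = 0.0 + 10.29·3.1·0.9382·0.7054 = 21.111 kPa
Denominator = 20.1·3.1·sin14.4°·cos14.4° = 20.1·3.1·0.2487·0.9686 = 15.009 kPa
FS = 21.111 / 15.009 = 1.407

FS = 1.41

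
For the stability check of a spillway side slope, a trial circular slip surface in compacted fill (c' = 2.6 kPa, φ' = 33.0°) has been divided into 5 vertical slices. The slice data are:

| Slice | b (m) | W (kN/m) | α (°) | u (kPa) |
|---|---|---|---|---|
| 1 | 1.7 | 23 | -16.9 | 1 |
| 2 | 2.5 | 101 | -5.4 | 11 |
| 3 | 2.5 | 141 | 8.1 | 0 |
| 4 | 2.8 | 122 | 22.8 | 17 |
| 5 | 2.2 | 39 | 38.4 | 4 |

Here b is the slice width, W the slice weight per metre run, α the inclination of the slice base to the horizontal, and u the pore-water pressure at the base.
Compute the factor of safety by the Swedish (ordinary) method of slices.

Ordinary method of slices: FS = Σ[c'·Δl_i + (W_i cosα_i − u_i·Δl_i)·tanφ'] / Σ W_i sinα_i, with Δl_i = b_i / cosα_i.
Slice 1: Δl = 1.7/cos(-16.9°) = 1.777 m; N'_1 = 23·cos(-16.9°) − 1·1.777 = 20.2; c'Δl = 4.62; W sinα = -6.7
Slice 2: Δl = 2.5/cos(-5.4°) = 2.511 m; N'_2 = 101·cos(-5.4°) − 11·2.511 = 72.9; c'Δl = 6.53; W sinα = -9.5
Slice 3: Δl = 2.5/cos8.1° = 2.525 m; N'_3 = 141·cos8.1° − 0·2.525 = 139.6; c'Δl = 6.57; W sinα = 19.9
Slice 4: Δl = 2.8/cos22.8° = 3.037 m; N'_4 = 122·cos22.8° − 17·3.037 = 60.8; c'Δl = 7.90; W sinα = 47.3
Slice 5: Δl = 2.2/cos38.4° = 2.807 m; N'_5 = 39·cos38.4° − 4·2.807 = 19.3; c'Δl = 7.30; W sinα = 24.2
Σc'Δl = 32.9 kN/m; ΣN' = 312.9 kN/m; ΣW sinα = 75.2 kN/m
Resisting = 32.9 + 312.9·tan33.0° = 32.9 + 203.2 = 236.1 kN/m
FS = 236.1 / 75.2 = 3.141

FS = 3.14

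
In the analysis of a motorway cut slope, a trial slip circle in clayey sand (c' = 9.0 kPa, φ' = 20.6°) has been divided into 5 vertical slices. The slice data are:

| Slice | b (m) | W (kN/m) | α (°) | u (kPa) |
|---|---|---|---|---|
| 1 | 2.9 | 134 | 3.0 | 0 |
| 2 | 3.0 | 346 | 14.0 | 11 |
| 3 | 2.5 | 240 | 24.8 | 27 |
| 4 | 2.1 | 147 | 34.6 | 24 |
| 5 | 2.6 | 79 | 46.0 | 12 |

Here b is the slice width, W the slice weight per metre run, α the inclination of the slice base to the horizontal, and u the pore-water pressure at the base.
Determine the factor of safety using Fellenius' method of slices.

Ordinary method of slices: FS = Σ[c'·Δl_i + (W_i cosα_i − u_i·Δl_i)·tanφ'] / Σ W_i sinα_i, with Δl_i = b_i / cosα_i.
Slice 1: Δl = 2.9/cos3.0° = 2.904 m; N'_1 = 134·cos3.0° − 0·2.904 = 133.8; c'Δl = 26.14; W sinα = 7.0
Slice 2: Δl = 3.0/cos14.0° = 3.092 m; N'_2 = 346·cos14.0° − 11·3.092 = 301.7; c'Δl = 27.83; W sinα = 83.7
Slice 3: Δl = 2.5/cos24.8° = 2.754 m; N'_3 = 240·cos24.8° − 27·2.754 = 143.5; c'Δl = 24.79; W sinα = 100.7
Slice 4: Δl = 2.1/cos34.6° = 2.551 m; N'_4 = 147·cos34.6° − 24·2.551 = 59.8; c'Δl = 22.96; W sinα = 83.5
Slice 5: Δl = 2.6/cos46.0° = 3.743 m; N'_5 = 79·cos46.0° − 12·3.743 = 10.0; c'Δl = 33.69; W sinα = 56.8
Σc'Δl = 135.4 kN/m; ΣN' = 648.8 kN/m; ΣW sinα = 331.7 kN/m
Resisting = 135.4 + 648.8·tan20.6° = 135.4 + 243.9 = 379.3 kN/m
FS = 379.3 / 331.7 = 1.143

FS = 1.14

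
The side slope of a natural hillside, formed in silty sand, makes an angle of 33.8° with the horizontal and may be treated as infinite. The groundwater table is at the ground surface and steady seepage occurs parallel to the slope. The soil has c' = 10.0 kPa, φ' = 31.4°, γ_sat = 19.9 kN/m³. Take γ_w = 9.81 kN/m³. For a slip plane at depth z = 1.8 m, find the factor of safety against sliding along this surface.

With seepage parallel to the slope and the water table at the surface, the effective normal stress on the slip plane uses the buoyant unit weight γ' = γ_sat − γ_w while the driving shear stress uses γ_sat:
FS = [c' + γ' z cos²β tanφ'] / [γ_sat z sinβ cosβ]
γ' = 19.9 − 9.81 = 10.09 kN/m³
Numerator = 10.0 + 10.09·1.8·cos²33.8°·tan31.4° = 10.0 + 10.09·1.8·0.6905·0.6104 = 17.655 kPa
Denominator = 19.9·1.8·sin33.8°·cos33.8° = 19.9·1.8·0.5563·0.8310 = 16.559 kPa
FS = 17.655 / 16.559 = 1.066

FS = 1.07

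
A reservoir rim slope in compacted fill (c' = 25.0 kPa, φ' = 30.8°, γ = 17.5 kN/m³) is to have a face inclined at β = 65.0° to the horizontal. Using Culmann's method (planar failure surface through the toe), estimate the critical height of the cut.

Culmann's analysis gives the critical failure plane at α_cr = (β + φ')/2 = (65.0 + 30.8)/2 = 47.9°, and the critical height
H_c = (4c'/γ) · sinβ cosφ' / [1 − cos(β − φ')]
    = (4·25.0/17.5) · sin65.0°·cos30.8° / [1 − cos(34.2°)]
    = 5.714 · 0.9063·0.8590 / [1 − 0.8271]
    = 5.714 · 0.7785 / 0.1729
    = 25.73 m

H_c = 25.73 m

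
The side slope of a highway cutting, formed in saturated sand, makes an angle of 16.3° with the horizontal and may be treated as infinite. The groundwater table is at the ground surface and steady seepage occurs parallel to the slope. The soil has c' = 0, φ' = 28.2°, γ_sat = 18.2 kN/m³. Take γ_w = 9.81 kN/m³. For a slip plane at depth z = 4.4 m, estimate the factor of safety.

FS = 0.85

With seepage parallel to the slope and the water table at the surface, the effective normal stress on the slip plane uses the buoyant unit weight γ' = γ_sat − γ_w while the driving shear stress uses γ_sat:
FS = [c' + γ' z cos²β tanφ'] / [γ_sat z sinβ cosβ]
(For c' = 0 this reduces to FS = (γ'/γ_sat)·tanφ'/tanβ.)
γ' = 18.2 − 9.81 = 8.39 kN/m³
Numerator = 0.0 + 8.39·4.4·cos²16.3°·tan28.2° = 0.0 + 8.39·4.4·0.9212·0.5362 = 18.235 kPa
Denominator = 18.2·4.4·sin16.3°·cos16.3° = 18.2·4.4·0.2807·0.9598 = 21.572 kPa
FS = 18.235 / 21.572 = 0.845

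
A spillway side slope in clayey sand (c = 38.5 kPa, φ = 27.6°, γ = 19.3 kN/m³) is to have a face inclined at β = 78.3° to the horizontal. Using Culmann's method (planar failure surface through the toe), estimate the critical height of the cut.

Culmann's analysis gives the critical failure plane at α_cr = (β + φ)/2 = (78.3 + 27.6)/2 = 53.0°, and the critical height
H_c = (4c/γ) · sinβ cosφ / [1 − cos(β − φ)]
    = (4·38.5/19.3) · sin78.3°·cos27.6° / [1 − cos(50.7°)]
    = 7.979 · 0.9792·0.8862 / [1 − 0.6334]
    = 7.979 · 0.8678 / 0.3666
    = 18.89 m

H_c = 18.89 m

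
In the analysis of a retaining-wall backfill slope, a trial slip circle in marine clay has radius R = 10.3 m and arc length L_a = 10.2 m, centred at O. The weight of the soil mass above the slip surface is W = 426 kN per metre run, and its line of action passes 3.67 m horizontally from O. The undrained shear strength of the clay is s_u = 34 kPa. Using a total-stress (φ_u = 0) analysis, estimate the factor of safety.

FS = 2.28

Taking moments about the centre O, the resisting moment is provided by the undrained shear strength acting along the arc:
M_R = s_u·L_a·R = 34·10.20·10.3 = 3572.0 kN·m/m
M_D = W·d = 426·3.67 = 1563.4 kN·m/m
FS = M_R / M_D = 3572.0 / 1563.4 = 2.285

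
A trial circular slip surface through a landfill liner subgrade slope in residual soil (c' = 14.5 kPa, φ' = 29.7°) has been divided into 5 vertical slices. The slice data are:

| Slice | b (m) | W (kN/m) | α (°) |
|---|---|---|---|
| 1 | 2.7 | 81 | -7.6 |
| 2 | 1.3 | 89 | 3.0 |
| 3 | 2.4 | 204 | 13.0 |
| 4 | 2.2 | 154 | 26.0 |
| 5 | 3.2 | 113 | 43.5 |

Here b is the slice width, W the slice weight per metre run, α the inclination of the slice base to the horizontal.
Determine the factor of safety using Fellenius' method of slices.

Ordinary method of slices: FS = Σ[c'·Δl_i + (W_i cosα_i)·tanφ'] / Σ W_i sinα_i, with Δl_i = b_i / cosα_i.
Slice 1: Δl = 2.7/cos(-7.6°) = 2.724 m; N'_1 = 81·cos(-7.6°) = 80.3; c'Δl = 39.50; W sinα = -10.7
Slice 2: Δl = 1.3/cos3.0° = 1.302 m; N'_2 = 89·cos3.0° = 88.9; c'Δl = 18.88; W sinα = 4.7
Slice 3: Δl = 2.4/cos13.0° = 2.463 m; N'_3 = 204·cos13.0° = 198.8; c'Δl = 35.72; W sinα = 45.9
Slice 4: Δl = 2.2/cos26.0° = 2.448 m; N'_4 = 154·cos26.0° = 138.4; c'Δl = 35.49; W sinα = 67.5
Slice 5: Δl = 3.2/cos43.5° = 4.412 m; N'_5 = 113·cos43.5° = 82.0; c'Δl = 63.97; W sinα = 77.8
Σc'Δl = 193.5 kN/m; ΣN' = 588.3 kN/m; ΣW sinα = 185.1 kN/m
Resisting = 193.5 + 588.3·tan29.7° = 193.5 + 335.6 = 529.1 kN/m
FS = 529.1 / 185.1 = 2.858

FS = 2.86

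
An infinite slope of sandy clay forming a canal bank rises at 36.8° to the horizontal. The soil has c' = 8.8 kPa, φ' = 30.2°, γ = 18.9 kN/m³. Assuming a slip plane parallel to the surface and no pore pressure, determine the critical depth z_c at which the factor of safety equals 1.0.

Setting FS = 1.00 in FS = [c' + γz cos²β tanφ'] / [γz sinβ cosβ] and solving for z:
z = c' / [γ cosβ (FS·sinβ − cosβ·tanφ')]
  = 8.8 / [18.9·cos36.8°·(1.00·sin36.8° − cos36.8°·tan30.2°)]
  = 8.8 / [18.9·0.8007·(1.00·0.5990 − 0.8007·0.5820)]
  = 8.8 / 2.0126 = 4.372 m

z_c = 4.37 m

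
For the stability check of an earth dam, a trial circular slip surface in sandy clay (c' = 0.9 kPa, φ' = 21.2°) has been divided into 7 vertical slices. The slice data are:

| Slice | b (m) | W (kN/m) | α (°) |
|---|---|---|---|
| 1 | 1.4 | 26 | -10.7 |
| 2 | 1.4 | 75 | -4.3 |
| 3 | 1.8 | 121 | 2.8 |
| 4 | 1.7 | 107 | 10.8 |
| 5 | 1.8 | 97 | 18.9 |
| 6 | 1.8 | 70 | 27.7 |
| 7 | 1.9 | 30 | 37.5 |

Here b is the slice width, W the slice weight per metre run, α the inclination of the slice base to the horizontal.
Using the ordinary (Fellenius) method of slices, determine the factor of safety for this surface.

FS = 2.12

Ordinary method of slices: FS = Σ[c'·Δl_i + (W_i cosα_i)·tanφ'] / Σ W_i sinα_i, with Δl_i = b_i / cosα_i.
Slice 1: Δl = 1.4/cos(-10.7°) = 1.425 m; N'_1 = 26·cos(-10.7°) = 25.5; c'Δl = 1.28; W sinα = -4.8
Slice 2: Δl = 1.4/cos(-4.3°) = 1.404 m; N'_2 = 75·cos(-4.3°) = 74.8; c'Δl = 1.26; W sinα = -5.6
Slice 3: Δl = 1.8/cos2.8° = 1.802 m; N'_3 = 121·cos2.8° = 120.9; c'Δl = 1.62; W sinα = 5.9
Slice 4: Δl = 1.7/cos10.8° = 1.731 m; N'_4 = 107·cos10.8° = 105.1; c'Δl = 1.56; W sinα = 20.0
Slice 5: Δl = 1.8/cos18.9° = 1.903 m; N'_5 = 97·cos18.9° = 91.8; c'Δl = 1.71; W sinα = 31.4
Slice 6: Δl = 1.8/cos27.7° = 2.033 m; N'_6 = 70·cos27.7° = 62.0; c'Δl = 1.83; W sinα = 32.5
Slice 7: Δl = 1.9/cos37.5° = 2.395 m; N'_7 = 30·cos37.5° = 23.8; c'Δl = 2.16; W sinα = 18.3
Σc'Δl = 11.4 kN/m; ΣN' = 503.8 kN/m; ΣW sinα = 97.7 kN/m
Resisting = 11.4 + 503.8·tan21.2° = 11.4 + 195.4 = 206.9 kN/m
FS = 206.9 / 97.7 = 2.117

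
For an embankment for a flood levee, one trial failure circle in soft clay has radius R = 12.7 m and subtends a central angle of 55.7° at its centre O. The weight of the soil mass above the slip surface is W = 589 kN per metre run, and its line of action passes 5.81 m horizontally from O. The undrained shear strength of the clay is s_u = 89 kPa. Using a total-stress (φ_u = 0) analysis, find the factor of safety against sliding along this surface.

FS = 4.08

Taking moments about the centre O, the resisting moment is provided by the undrained shear strength acting along the arc:
Arc length L_a = R·θ = 12.7·(55.7°·π/180) = 12.7·0.9721 = 12.35 m
M_R = s_u·L_a·R = 89·12.35·12.7 = 13955.0 kN·m/m
M_D = W·d = 589·5.81 = 3422.1 kN·m/m
FS = M_R / M_D = 13955.0 / 3422.1 = 4.078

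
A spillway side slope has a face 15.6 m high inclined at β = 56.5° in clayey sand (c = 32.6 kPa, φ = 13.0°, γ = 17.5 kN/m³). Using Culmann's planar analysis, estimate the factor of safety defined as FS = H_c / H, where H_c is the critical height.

H_c = (4c/γ) · sinβ cosφ / [1 − cos(β − φ)]
    = (4·32.6/17.5) · sin56.5°·cos13.0° / [1 − cos43.5°]
    = 7.451 · 0.8125 / 0.2746 = 22.05 m
FS = H_c / H = 22.05 / 15.6 = 1.413

FS = 1.41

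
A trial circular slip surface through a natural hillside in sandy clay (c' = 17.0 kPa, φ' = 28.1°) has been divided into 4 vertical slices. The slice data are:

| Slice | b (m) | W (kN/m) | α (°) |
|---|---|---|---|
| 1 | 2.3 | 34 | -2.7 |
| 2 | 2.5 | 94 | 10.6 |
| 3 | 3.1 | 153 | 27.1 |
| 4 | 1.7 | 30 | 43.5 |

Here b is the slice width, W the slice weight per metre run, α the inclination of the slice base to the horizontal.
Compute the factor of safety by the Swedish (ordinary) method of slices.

Ordinary method of slices: FS = Σ[c'·Δl_i + (W_i cosα_i)·tanφ'] / Σ W_i sinα_i, with Δl_i = b_i / cosα_i.
Slice 1: Δl = 2.3/cos(-2.7°) = 2.303 m; N'_1 = 34·cos(-2.7°) = 34.0; c'Δl = 39.14; W sinα = -1.6
Slice 2: Δl = 2.5/cos10.6° = 2.543 m; N'_2 = 94·cos10.6° = 92.4; c'Δl = 43.24; W sinα = 17.3
Slice 3: Δl = 3.1/cos27.1° = 3.482 m; N'_3 = 153·cos27.1° = 136.2; c'Δl = 59.20; W sinα = 69.7
Slice 4: Δl = 1.7/cos43.5° = 2.344 m; N'_4 = 30·cos43.5° = 21.8; c'Δl = 39.84; W sinα = 20.7
Σc'Δl = 181.4 kN/m; ΣN' = 284.3 kN/m; ΣW sinα = 106.0 kN/m
Resisting = 181.4 + 284.3·tan28.1° = 181.4 + 151.8 = 333.2 kN/m
FS = 333.2 / 106.0 = 3.143

FS = 3.14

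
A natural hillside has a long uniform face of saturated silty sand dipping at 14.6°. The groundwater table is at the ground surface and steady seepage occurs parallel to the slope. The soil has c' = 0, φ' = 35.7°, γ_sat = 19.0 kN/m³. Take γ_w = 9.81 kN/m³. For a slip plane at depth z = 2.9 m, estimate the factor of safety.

FS = 1.33

With seepage parallel to the slope and the water table at the surface, the effective normal stress on the slip plane uses the buoyant unit weight γ' = γ_sat − γ_w while the driving shear stress uses γ_sat:
FS = [c' + γ' z cos²β tanφ'] / [γ_sat z sinβ cosβ]
(For c' = 0 this reduces to FS = (γ'/γ_sat)·tanφ'/tanβ.)
γ' = 19.0 − 9.81 = 9.19 kN/m³
Numerator = 0.0 + 9.19·2.9·cos²14.6°·tan35.7° = 0.0 + 9.19·2.9·0.9365·0.7186 = 17.934 kPa
Denominator = 19.0·2.9·sin14.6°·cos14.6° = 19.0·2.9·0.2521·0.9677 = 13.441 kPa
FS = 17.934 / 13.441 = 1.334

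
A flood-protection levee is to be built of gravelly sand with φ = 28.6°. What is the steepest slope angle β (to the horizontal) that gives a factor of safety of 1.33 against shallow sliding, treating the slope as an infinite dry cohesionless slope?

For an infinite dry cohesionless slope FS = tanφ/tanβ, so tanβ = tanφ / FS.
tanβ = tan28.6° / 1.33 = 0.5452 / 1.33 = 0.4099
β = arctan(0.4099) = 22.29°

β = 22.3°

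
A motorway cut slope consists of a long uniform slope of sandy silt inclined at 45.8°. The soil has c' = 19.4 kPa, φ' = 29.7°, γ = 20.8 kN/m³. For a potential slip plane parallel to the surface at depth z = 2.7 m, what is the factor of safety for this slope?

For an infinite slope with a slip plane parallel to the surface (no pore pressure): FS = [c' + γz cos²β tanφ'] / [γz sinβ cosβ].
γz = 20.8·2.7 = 56.16 kN/m²
Numerator = 19.4 + 56.16·cos²45.8°·tan29.7° = 19.4 + 56.16·0.4860·0.5704 = 34.969 kPa
Denominator = 56.16·sin45.8°·cos45.8° = 56.16·0.7169·0.6972 = 28.069 kPa
FS = 34.969 / 28.069 = 1.246

FS = 1.25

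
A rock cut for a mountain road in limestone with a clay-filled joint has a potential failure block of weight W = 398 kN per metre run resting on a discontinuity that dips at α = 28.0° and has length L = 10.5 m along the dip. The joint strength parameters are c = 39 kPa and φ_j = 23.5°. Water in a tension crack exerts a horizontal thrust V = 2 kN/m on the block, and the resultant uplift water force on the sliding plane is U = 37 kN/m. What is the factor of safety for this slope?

FS = 2.89

Resolving the block weight along and normal to the plane and applying the Mohr–Coulomb strength on the joint:
N' = W cosα − U − V sinα = 398·cos28.0° − 37 − 2·sin28.0° = 313.5 kN/m
Driving force T = W sinα + V cosα = 398·sin28.0° + 2·cos28.0° = 188.6 kN/m
Resisting force R = c·L + N'·tanφ_j = 39·10.5 + 313.5·tan23.5° = 409.5 + 136.3 = 545.8 kN/m
FS = R / T = 545.8 / 188.6 = 2.894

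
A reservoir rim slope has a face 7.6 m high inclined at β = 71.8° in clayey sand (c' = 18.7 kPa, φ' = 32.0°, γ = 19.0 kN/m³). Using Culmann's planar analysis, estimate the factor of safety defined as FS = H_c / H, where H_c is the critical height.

H_c = (4c'/γ) · sinβ cosφ' / [1 − cos(β − φ')]
    = (4·18.7/19.0) · sin71.8°·cos32.0° / [1 − cos39.8°]
    = 3.937 · 0.8056 / 0.2317 = 13.69 m
FS = H_c / H = 13.69 / 7.6 = 1.801

FS = 1.80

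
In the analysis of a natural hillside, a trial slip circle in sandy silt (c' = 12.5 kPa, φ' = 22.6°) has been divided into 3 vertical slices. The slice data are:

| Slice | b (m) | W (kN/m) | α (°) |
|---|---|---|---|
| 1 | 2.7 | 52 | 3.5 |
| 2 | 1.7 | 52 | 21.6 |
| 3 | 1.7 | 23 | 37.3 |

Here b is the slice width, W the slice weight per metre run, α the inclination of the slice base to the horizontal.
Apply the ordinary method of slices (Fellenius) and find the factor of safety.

FS = 3.66

Ordinary method of slices: FS = Σ[c'·Δl_i + (W_i cosα_i)·tanφ'] / Σ W_i sinα_i, with Δl_i = b_i / cosα_i.
Slice 1: Δl = 2.7/cos3.5° = 2.705 m; N'_1 = 52·cos3.5° = 51.9; c'Δl = 33.81; W sinα = 3.2
Slice 2: Δl = 1.7/cos21.6° = 1.828 m; N'_2 = 52·cos21.6° = 48.3; c'Δl = 22.85; W sinα = 19.1
Slice 3: Δl = 1.7/cos37.3° = 2.137 m; N'_3 = 23·cos37.3° = 18.3; c'Δl = 26.71; W sinα = 13.9
Σc'Δl = 83.4 kN/m; ΣN' = 118.5 kN/m; ΣW sinα = 36.3 kN/m
Resisting = 83.4 + 118.5·tan22.6° = 83.4 + 49.3 = 132.7 kN/m
FS = 132.7 / 36.3 = 3.661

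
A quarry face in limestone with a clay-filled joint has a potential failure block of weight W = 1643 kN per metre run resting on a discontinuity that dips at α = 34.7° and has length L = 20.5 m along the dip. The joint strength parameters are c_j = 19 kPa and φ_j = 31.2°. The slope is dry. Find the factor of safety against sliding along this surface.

Resolving the block weight along and normal to the plane and applying the Mohr–Coulomb strength on the joint:
N' = W cosα = 1643·cos34.7° = 1350.8 kN/m
Driving force T = W sinα = 1643·sin34.7° = 935.3 kN/m
Resisting force R = c_j·L + N'·tanφ_j = 19·20.5 + 1350.8·tan31.2° = 389.5 + 818.1 = 1207.6 kN/m
FS = R / T = 1207.6 / 935.3 = 1.291

FS = 1.29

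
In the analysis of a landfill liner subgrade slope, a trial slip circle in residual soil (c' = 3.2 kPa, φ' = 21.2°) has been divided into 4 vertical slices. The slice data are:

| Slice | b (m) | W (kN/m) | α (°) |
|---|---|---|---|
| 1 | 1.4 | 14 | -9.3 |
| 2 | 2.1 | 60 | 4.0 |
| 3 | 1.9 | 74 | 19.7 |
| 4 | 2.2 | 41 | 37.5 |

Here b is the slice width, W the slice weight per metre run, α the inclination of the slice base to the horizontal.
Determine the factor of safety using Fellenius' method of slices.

FS = 1.83

Ordinary method of slices: FS = Σ[c'·Δl_i + (W_i cosα_i)·tanφ'] / Σ W_i sinα_i, with Δl_i = b_i / cosα_i.
Slice 1: Δl = 1.4/cos(-9.3°) = 1.419 m; N'_1 = 14·cos(-9.3°) = 13.8; c'Δl = 4.54; W sinα = -2.3
Slice 2: Δl = 2.1/cos4.0° = 2.105 m; N'_2 = 60·cos4.0° = 59.9; c'Δl = 6.74; W sinα = 4.2
Slice 3: Δl = 1.9/cos19.7° = 2.018 m; N'_3 = 74·cos19.7° = 69.7; c'Δl = 6.46; W sinα = 24.9
Slice 4: Δl = 2.2/cos37.5° = 2.773 m; N'_4 = 41·cos37.5° = 32.5; c'Δl = 8.87; W sinα = 25.0
Σc'Δl = 26.6 kN/m; ΣN' = 175.9 kN/m; ΣW sinα = 51.8 kN/m
Resisting = 26.6 + 175.9·tan21.2° = 26.6 + 68.2 = 94.8 kN/m
FS = 94.8 / 51.8 = 1.830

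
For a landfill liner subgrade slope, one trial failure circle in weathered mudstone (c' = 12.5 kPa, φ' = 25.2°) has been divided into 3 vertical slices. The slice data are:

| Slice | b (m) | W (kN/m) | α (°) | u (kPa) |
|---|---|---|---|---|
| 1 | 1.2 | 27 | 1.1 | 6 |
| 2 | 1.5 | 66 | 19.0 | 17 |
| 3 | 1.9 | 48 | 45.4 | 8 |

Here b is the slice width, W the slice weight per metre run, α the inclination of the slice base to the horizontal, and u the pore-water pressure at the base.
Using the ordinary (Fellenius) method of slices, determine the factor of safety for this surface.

Ordinary method of slices: FS = Σ[c'·Δl_i + (W_i cosα_i − u_i·Δl_i)·tanφ'] / Σ W_i sinα_i, with Δl_i = b_i / cosα_i.
Slice 1: Δl = 1.2/cos1.1° = 1.200 m; N'_1 = 27·cos1.1° − 6·1.200 = 19.8; c'Δl = 15.00; W sinα = 0.5
Slice 2: Δl = 1.5/cos19.0° = 1.586 m; N'_2 = 66·cos19.0° − 17·1.586 = 35.4; c'Δl = 19.83; W sinα = 21.5
Slice 3: Δl = 1.9/cos45.4° = 2.706 m; N'_3 = 48·cos45.4° − 8·2.706 = 12.1; c'Δl = 33.82; W sinα = 34.2
Σc'Δl = 68.7 kN/m; ΣN' = 67.3 kN/m; ΣW sinα = 56.2 kN/m
Resisting = 68.7 + 67.3·tan25.2° = 68.7 + 31.7 = 100.3 kN/m
FS = 100.3 / 56.2 = 1.786

FS = 1.79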